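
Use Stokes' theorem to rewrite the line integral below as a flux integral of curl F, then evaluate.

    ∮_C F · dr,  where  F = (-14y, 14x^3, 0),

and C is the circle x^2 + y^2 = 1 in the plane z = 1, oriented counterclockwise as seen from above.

Let S be the flat disk x^2 + y^2 ≤ 1 in the plane z = 1, with upward unit normal n̂ = ẑ. By Stokes' theorem,

    ∮_C F · dr = ∬_S (∇ × F) · n̂ dS = ∬_D (curl F)_z dA,

where D is the disk x^2 + y^2 ≤ 1.

Compute the curl of F = (-14y, 14x^3, 0):
    (∇ × F)_x = ∂F_z/∂y - ∂F_y/∂z = 0,
    (∇ × F)_y = ∂F_x/∂z - ∂F_z/∂x = 0,
    (∇ × F)_z = ∂F_y/∂x - ∂F_x/∂y = 42x^2 + 14.

On z = 1, (curl F)_z = 42x^2 + 14.

Convert to polar (x = r cos θ, y = r sin θ, dA = r dr dθ); the integrand becomes 42r^2cos(θ)^2 + 14, so

    ∬_D (curl F)_z dA = ∫_0^{2π} ∫_0^{1} (42r^2cos(θ)^2 + 14) · r dr dθ.

Inner (r from 0 to 1): 21cos(θ)^2/2 + 7.
Outer (θ from 0 to 2π): 49π/2.

Therefore ∮_C F · dr = 49π/2.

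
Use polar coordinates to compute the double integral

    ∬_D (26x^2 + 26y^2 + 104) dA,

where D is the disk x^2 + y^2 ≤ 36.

The region D is 0 ≤ r ≤ 6, 0 ≤ θ ≤ 2π in polar coordinates, where x = r cos(θ), y = r sin(θ), and dA = r dr dθ.

Under the substitution, the integrand becomes 26r^2 + 104, so

    ∬_D (26x^2 + 26y^2 + 104) dA = ∫_{0}^{2π} ∫_{0}^{6} (26r^2 + 104) · r dr dθ.

Inner integral (in r): ∫_{0}^{6} (26r^2 + 104) · r dr = 10296.

Outer integral (in θ): ∫_{0}^{2π} (10296) dθ = 20592π.

Therefore ∬_D (26x^2 + 26y^2 + 104) dA = 20592π.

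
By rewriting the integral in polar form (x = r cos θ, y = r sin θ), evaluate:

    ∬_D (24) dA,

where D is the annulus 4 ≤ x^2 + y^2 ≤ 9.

The region D is 2 ≤ r ≤ 3, 0 ≤ θ ≤ 2π in polar coordinates, where x = r cos(θ), y = r sin(θ), and dA = r dr dθ.

Under the substitution, the integrand becomes 24, so

    ∬_D (24) dA = ∫_{0}^{2π} ∫_{2}^{3} (24) · r dr dθ.

Inner integral (in r): ∫_{2}^{3} (24) · r dr = 60.

Outer integral (in θ): ∫_{0}^{2π} (60) dθ = 120π.

Therefore ∬_D (24) dA = 120π.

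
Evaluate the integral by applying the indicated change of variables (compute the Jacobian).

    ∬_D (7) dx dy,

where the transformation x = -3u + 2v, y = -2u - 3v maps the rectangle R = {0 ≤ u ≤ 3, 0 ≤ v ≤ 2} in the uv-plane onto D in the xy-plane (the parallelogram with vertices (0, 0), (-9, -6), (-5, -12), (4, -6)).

Compute the Jacobian determinant of (x, y) with respect to (u, v):

    ∂(x,y)/∂(u,v) = | -3  2 | = (-3)(-3) - (2)(-2) = 13.
                   | -2  -3 |

Its absolute value is |J| = 13 (the area scaling factor).

Substituting x = -3u + 2v, y = -2u - 3v into the integrand,

    7 → 7,

so the integral becomes

    ∬_R (7) · |J| du dv = ∫_0^3 ∫_0^2 (91) dv du.

Inner (v): 182.
Outer (u): 546.

Therefore ∬_D (7) dx dy = 546.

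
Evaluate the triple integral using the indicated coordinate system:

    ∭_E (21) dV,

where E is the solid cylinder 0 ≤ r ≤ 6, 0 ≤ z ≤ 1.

In cylindrical coordinates, x = r cos(θ), y = r sin(θ), z = z, and dV = r dr dθ dz.

The integrand becomes 21, so

    ∭_E (21) dV = ∫_{0}^{2π} ∫_{0}^{6} ∫_{0}^{1} (21) · r dz dr dθ.

Inner (z): 21r.
Middle (r from 0 to 6): 378.
Outer (θ): 756π.

Therefore the triple integral equals 756π.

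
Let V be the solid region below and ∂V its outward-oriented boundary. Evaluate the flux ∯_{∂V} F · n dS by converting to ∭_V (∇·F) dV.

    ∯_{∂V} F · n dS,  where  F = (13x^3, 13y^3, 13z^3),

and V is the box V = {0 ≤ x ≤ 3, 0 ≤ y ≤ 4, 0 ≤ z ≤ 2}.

By the divergence theorem,

    ∯_{∂V} F · n dS = ∭_V (∇ · F) dV.

Compute the divergence:
    ∇ · F = ∂F_x/∂x + ∂F_y/∂y + ∂F_z/∂z = 39x^2 + 39y^2 + 39z^2.

V is a rectangular box, so dV = dx dy dz with 0 ≤ x ≤ 3, 0 ≤ y ≤ 4, 0 ≤ z ≤ 2.

Integrate (39x^2 + 39y^2 + 39z^2) over V as an iterated integral:

    ∭_V (∇·F) dV = ∫_0^{3} ∫_0^{4} ∫_0^{2} (39x^2 + 39y^2 + 39z^2) dz dy dx.

Inner (z from 0 to 2): 78x^2 + 78y^2 + 104.
Middle (y from 0 to 4): 312x^2 + 2080.
Outer (x from 0 to 3): 9048.

Therefore ∯_{∂V} F · n dS = 9048.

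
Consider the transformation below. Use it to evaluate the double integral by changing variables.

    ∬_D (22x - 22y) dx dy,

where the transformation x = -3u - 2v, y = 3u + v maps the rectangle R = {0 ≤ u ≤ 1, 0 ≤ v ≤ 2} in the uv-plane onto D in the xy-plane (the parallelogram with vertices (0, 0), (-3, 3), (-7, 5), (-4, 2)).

Compute the Jacobian determinant of (x, y) with respect to (u, v):

    ∂(x,y)/∂(u,v) = | -3  -2 | = (-3)(1) - (-2)(3) = 3.
                   | 3  1 |

Its absolute value is |J| = 3 (the area scaling factor).

Substituting x = -3u - 2v, y = 3u + v into the integrand,

    22x - 22y → -132u - 66v,

so the integral becomes

    ∬_R (-132u - 66v) · |J| du dv = ∫_0^1 ∫_0^2 (-396u - 198v) dv du.

Inner (v): -792u - 396.
Outer (u): -792.

Therefore ∬_D (22x - 22y) dx dy = -792.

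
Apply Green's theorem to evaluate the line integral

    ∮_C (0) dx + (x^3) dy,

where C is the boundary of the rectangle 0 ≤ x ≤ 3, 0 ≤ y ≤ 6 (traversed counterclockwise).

Green's theorem converts the closed line integral into a double integral over the enclosed region D:

    ∮_C P dx + Q dy = ∬_D (∂Q/∂x - ∂P/∂y) dA.

Here P = 0, Q = x^3, so

    ∂Q/∂x = 3x^2,    ∂P/∂y = 0,
    ∂Q/∂x - ∂P/∂y = 3x^2.

D is the region 0 ≤ x ≤ 3, 0 ≤ y ≤ 6. Evaluating the double integral:

    ∬_D (3x^2) dA = ∫_0^{3} ∫_0^{6} (3x^2) dy dx.

Inner (y from 0 to 6): 18x^2.
Outer (x from 0 to 3): 162.

Therefore ∮_C P dx + Q dy = 162.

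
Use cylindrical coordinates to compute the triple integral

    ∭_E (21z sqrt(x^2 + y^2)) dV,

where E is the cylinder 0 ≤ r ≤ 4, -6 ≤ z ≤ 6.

In cylindrical coordinates, x = r cos(θ), y = r sin(θ), z = z, and dV = r dr dθ dz.

The integrand becomes 21r z, so

    ∭_E (21z sqrt(x^2 + y^2)) dV = ∫_{0}^{2π} ∫_{0}^{4} ∫_{-6}^{6} (21r z) · r dz dr dθ.

Inner (z): 0.
Middle (r from 0 to 4): 0.
Outer (θ): 0.

Therefore the triple integral equals 0.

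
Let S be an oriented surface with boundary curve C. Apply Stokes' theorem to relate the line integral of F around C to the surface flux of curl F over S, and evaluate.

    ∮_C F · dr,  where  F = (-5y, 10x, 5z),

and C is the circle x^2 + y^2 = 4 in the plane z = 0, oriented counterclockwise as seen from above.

Let S be the flat disk x^2 + y^2 ≤ 4 in the plane z = 0, with upward unit normal n̂ = ẑ. By Stokes' theorem,

    ∮_C F · dr = ∬_S (∇ × F) · n̂ dS = ∬_D (curl F)_z dA,

where D is the disk x^2 + y^2 ≤ 4.

Compute the curl of F = (-5y, 10x, 5z):
    (∇ × F)_x = ∂F_z/∂y - ∂F_y/∂z = 0,
    (∇ × F)_y = ∂F_x/∂z - ∂F_z/∂x = 0,
    (∇ × F)_z = ∂F_y/∂x - ∂F_x/∂y = 15.

On z = 0, (curl F)_z = 15.

Convert to polar (x = r cos θ, y = r sin θ, dA = r dr dθ); the integrand becomes 15, so

    ∬_D (curl F)_z dA = ∫_0^{2π} ∫_0^{2} (15) · r dr dθ.

Inner (r from 0 to 2): 30.
Outer (θ from 0 to 2π): 60π.

Therefore ∮_C F · dr = 60π.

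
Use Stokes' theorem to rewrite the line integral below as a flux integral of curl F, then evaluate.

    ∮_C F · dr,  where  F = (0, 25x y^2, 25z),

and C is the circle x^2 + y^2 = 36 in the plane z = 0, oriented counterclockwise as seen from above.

Let S be the flat disk x^2 + y^2 ≤ 36 in the plane z = 0, with upward unit normal n̂ = ẑ. By Stokes' theorem,

    ∮_C F · dr = ∬_S (∇ × F) · n̂ dS = ∬_D (curl F)_z dA,

where D is the disk x^2 + y^2 ≤ 36.

Compute the curl of F = (0, 25x y^2, 25z):
    (∇ × F)_x = ∂F_z/∂y - ∂F_y/∂z = 0,
    (∇ × F)_y = ∂F_x/∂z - ∂F_z/∂x = 0,
    (∇ × F)_z = ∂F_y/∂x - ∂F_x/∂y = 25y^2.

On z = 0, (curl F)_z = 25y^2.

Convert to polar (x = r cos θ, y = r sin θ, dA = r dr dθ); the integrand becomes 25r^2sin(θ)^2, so

    ∬_D (curl F)_z dA = ∫_0^{2π} ∫_0^{6} (25r^2sin(θ)^2) · r dr dθ.

Inner (r from 0 to 6): 8100sin(θ)^2.
Outer (θ from 0 to 2π): 8100π.

Therefore ∮_C F · dr = 8100π.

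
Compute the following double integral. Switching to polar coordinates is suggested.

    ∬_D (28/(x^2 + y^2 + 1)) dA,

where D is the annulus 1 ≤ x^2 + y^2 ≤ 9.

The region D is 1 ≤ r ≤ 3, 0 ≤ θ ≤ 2π in polar coordinates, where x = r cos(θ), y = r sin(θ), and dA = r dr dθ.

Under the substitution, the integrand becomes 28/(r^2 + 1), so

    ∬_D (28/(x^2 + y^2 + 1)) dA = ∫_{0}^{2π} ∫_{1}^{3} (28/(r^2 + 1)) · r dr dθ.

Inner integral (in r): ∫_{1}^{3} (28/(r^2 + 1)) · r dr = log(6103515625).

Outer integral (in θ): ∫_{0}^{2π} (log(6103515625)) dθ = 28π log(5).

Therefore ∬_D (28/(x^2 + y^2 + 1)) dA = 28π log(5).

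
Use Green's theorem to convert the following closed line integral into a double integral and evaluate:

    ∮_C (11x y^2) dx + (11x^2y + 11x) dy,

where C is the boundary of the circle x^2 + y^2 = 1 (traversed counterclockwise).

Green's theorem converts the closed line integral into a double integral over the enclosed region D:

    ∮_C P dx + Q dy = ∬_D (∂Q/∂x - ∂P/∂y) dA.

Here P = 11x y^2, Q = 11x^2y + 11x, so

    ∂Q/∂x = 22x y + 11,    ∂P/∂y = 22x y,
    ∂Q/∂x - ∂P/∂y = 11.

D is the region x^2 + y^2 ≤ 1. Evaluating the double integral:

In polar coordinates (x = r cos θ, y = r sin θ, dA = r dr dθ) the integrand becomes 11, so

    ∬_D (11) dA = ∫_0^{2π} ∫_0^{1} (11) · r dr dθ.

Inner (r from 0 to 1): 11/2.
Outer (θ from 0 to 2π): 11π.

Therefore ∮_C P dx + Q dy = 11π.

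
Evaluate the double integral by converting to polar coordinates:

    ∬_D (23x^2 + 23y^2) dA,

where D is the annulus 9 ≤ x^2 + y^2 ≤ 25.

The region D is 3 ≤ r ≤ 5, 0 ≤ θ ≤ 2π in polar coordinates, where x = r cos(θ), y = r sin(θ), and dA = r dr dθ.

Under the substitution, the integrand becomes 23r^2, so

    ∬_D (23x^2 + 23y^2) dA = ∫_{0}^{2π} ∫_{3}^{5} (23r^2) · r dr dθ.

Inner integral (in r): ∫_{3}^{5} (23r^2) · r dr = 3128.

Outer integral (in θ): ∫_{0}^{2π} (3128) dθ = 6256π.

Therefore ∬_D (23x^2 + 23y^2) dA = 6256π.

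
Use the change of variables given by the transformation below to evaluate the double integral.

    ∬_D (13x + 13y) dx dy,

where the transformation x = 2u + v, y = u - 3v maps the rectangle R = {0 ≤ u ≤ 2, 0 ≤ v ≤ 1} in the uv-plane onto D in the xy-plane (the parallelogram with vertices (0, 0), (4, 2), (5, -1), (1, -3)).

Compute the Jacobian determinant of (x, y) with respect to (u, v):

    ∂(x,y)/∂(u,v) = | 2  1 | = (2)(-3) - (1)(1) = -7.
                   | 1  -3 |

Its absolute value is |J| = 7 (the area scaling factor).

Substituting x = 2u + v, y = u - 3v into the integrand,

    13x + 13y → 39u - 26v,

so the integral becomes

    ∬_R (39u - 26v) · |J| du dv = ∫_0^2 ∫_0^1 (273u - 182v) dv du.

Inner (v): 273u - 91.
Outer (u): 364.

Therefore ∬_D (13x + 13y) dx dy = 364.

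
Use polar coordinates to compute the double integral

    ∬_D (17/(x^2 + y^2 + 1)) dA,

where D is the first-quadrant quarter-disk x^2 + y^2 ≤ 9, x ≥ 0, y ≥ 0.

The region D is 0 ≤ r ≤ 3, 0 ≤ θ ≤ π/2 in polar coordinates, where x = r cos(θ), y = r sin(θ), and dA = r dr dθ.

Under the substitution, the integrand becomes 17/(r^2 + 1), so

    ∬_D (17/(x^2 + y^2 + 1)) dA = ∫_{0}^{π/2} ∫_{0}^{3} (17/(r^2 + 1)) · r dr dθ.

Inner integral (in r): ∫_{0}^{3} (17/(r^2 + 1)) · r dr = 17log(10)/2.

Outer integral (in θ): ∫_{0}^{π/2} (17log(10)/2) dθ = 17π log(10)/4.

Therefore ∬_D (17/(x^2 + y^2 + 1)) dA = 17π log(10)/4.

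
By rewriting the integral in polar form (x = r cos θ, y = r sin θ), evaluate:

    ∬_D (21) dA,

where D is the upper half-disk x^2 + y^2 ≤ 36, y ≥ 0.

The region D is 0 ≤ r ≤ 6, 0 ≤ θ ≤ π in polar coordinates, where x = r cos(θ), y = r sin(θ), and dA = r dr dθ.

Under the substitution, the integrand becomes 21, so

    ∬_D (21) dA = ∫_{0}^{π} ∫_{0}^{6} (21) · r dr dθ.

Inner integral (in r): ∫_{0}^{6} (21) · r dr = 378.

Outer integral (in θ): ∫_{0}^{π} (378) dθ = 378π.

Therefore ∬_D (21) dA = 378π.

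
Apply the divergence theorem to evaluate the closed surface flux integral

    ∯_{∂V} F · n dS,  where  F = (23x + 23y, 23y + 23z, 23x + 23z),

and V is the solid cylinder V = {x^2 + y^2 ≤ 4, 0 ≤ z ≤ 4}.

By the divergence theorem,

    ∯_{∂V} F · n dS = ∭_V (∇ · F) dV.

Compute the divergence:
    ∇ · F = ∂F_x/∂x + ∂F_y/∂y + ∂F_z/∂z = 23 + 23 + 23 = 69.

In cylindrical coordinates, x = r cos(θ), y = r sin(θ), z = z, dV = r dr dθ dz, with 0 ≤ r ≤ 2, 0 ≤ θ ≤ 2π, 0 ≤ z ≤ 4.

The integrand, after substitution and multiplying by the volume element, becomes (69) · r, so

    ∭_V (∇·F) dV = ∫_0^{2π} ∫_0^{2} ∫_0^{4} (69) · r dz dr dθ.

Inner (z from 0 to 4): 276r.
Middle (r from 0 to 2): 552.
Outer (θ from 0 to 2π): 1104π.

Therefore ∯_{∂V} F · n dS = 1104π.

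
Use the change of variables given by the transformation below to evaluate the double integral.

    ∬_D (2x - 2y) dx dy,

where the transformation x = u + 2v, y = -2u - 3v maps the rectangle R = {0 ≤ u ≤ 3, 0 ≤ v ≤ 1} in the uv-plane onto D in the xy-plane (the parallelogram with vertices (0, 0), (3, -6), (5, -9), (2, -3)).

Compute the Jacobian determinant of (x, y) with respect to (u, v):

    ∂(x,y)/∂(u,v) = | 1  2 | = (1)(-3) - (2)(-2) = 1.
                   | -2  -3 |

Its absolute value is |J| = 1 (the area scaling factor).

Substituting x = u + 2v, y = -2u - 3v into the integrand,

    2x - 2y → 6u + 10v,

so the integral becomes

    ∬_R (6u + 10v) · |J| du dv = ∫_0^3 ∫_0^1 (6u + 10v) dv du.

Inner (v): 6u + 5.
Outer (u): 42.

Therefore ∬_D (2x - 2y) dx dy = 42.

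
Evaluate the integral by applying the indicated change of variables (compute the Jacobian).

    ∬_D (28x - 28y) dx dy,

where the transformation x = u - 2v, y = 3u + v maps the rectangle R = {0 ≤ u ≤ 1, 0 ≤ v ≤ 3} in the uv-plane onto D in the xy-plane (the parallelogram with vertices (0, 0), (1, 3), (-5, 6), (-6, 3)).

Compute the Jacobian determinant of (x, y) with respect to (u, v):

    ∂(x,y)/∂(u,v) = | 1  -2 | = (1)(1) - (-2)(3) = 7.
                   | 3  1 |

Its absolute value is |J| = 7 (the area scaling factor).

Substituting x = u - 2v, y = 3u + v into the integrand,

    28x - 28y → -56u - 84v,

so the integral becomes

    ∬_R (-56u - 84v) · |J| du dv = ∫_0^1 ∫_0^3 (-392u - 588v) dv du.

Inner (v): -1176u - 2646.
Outer (u): -3234.

Therefore ∬_D (28x - 28y) dx dy = -3234.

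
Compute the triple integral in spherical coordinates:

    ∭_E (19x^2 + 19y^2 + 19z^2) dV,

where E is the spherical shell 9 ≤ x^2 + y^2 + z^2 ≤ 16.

In spherical coordinates, x = ρ sin(φ) cos(θ), y = ρ sin(φ) sin(θ), z = ρ cos(φ), and dV = ρ^2 sin(φ) dρ dφ dθ.

The integrand becomes 19ρ^2, so

    ∭_E (19x^2 + 19y^2 + 19z^2) dV = ∫_{0}^{2π} ∫_{0}^{π} ∫_{3}^{4} (19ρ^2) · ρ^2 sin(φ) dρ dφ dθ.

Inner (ρ): 14839sin(φ)/5.
Middle (φ): 29678/5.
Outer (θ): 59356π/5.

Therefore the triple integral equals 59356π/5.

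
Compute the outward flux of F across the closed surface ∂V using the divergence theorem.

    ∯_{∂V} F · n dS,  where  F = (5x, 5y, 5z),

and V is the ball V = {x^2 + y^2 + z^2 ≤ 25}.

By the divergence theorem,

    ∯_{∂V} F · n dS = ∭_V (∇ · F) dV.

Compute the divergence:
    ∇ · F = ∂F_x/∂x + ∂F_y/∂y + ∂F_z/∂z = 5 + 5 + 5 = 15.

In spherical coordinates, x = ρ sin(φ) cos(θ), y = ρ sin(φ) sin(θ), z = ρ cos(φ), dV = ρ^2 sin(φ) dρ dφ dθ, with 0 ≤ ρ ≤ 5, 0 ≤ φ ≤ π, 0 ≤ θ ≤ 2π.

The integrand, after substitution and multiplying by the volume element, becomes (15) · ρ^2 sin(φ), so

    ∭_V (∇·F) dV = ∫_0^{2π} ∫_0^{π} ∫_0^{5} (15) · ρ^2 sin(φ) dρ dφ dθ.

Inner (ρ from 0 to 5): 625sin(φ).
Middle (φ from 0 to π): 1250.
Outer (θ from 0 to 2π): 2500π.

Therefore ∯_{∂V} F · n dS = 2500π.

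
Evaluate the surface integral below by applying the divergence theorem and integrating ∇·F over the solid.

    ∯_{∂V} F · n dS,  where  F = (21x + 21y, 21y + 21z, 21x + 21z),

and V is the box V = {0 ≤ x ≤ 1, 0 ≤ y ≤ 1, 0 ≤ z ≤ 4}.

By the divergence theorem,

    ∯_{∂V} F · n dS = ∭_V (∇ · F) dV.

Compute the divergence:
    ∇ · F = ∂F_x/∂x + ∂F_y/∂y + ∂F_z/∂z = 21 + 21 + 21 = 63.

V is a rectangular box, so dV = dx dy dz with 0 ≤ x ≤ 1, 0 ≤ y ≤ 1, 0 ≤ z ≤ 4.

Integrate (63) over V as an iterated integral:

    ∭_V (∇·F) dV = ∫_0^{1} ∫_0^{1} ∫_0^{4} (63) dz dy dx.

Inner (z from 0 to 4): 252.
Middle (y from 0 to 1): 252.
Outer (x from 0 to 1): 252.

Therefore ∯_{∂V} F · n dS = 252.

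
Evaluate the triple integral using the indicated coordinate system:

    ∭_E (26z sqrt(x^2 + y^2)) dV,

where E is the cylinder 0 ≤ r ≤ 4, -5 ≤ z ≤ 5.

In cylindrical coordinates, x = r cos(θ), y = r sin(θ), z = z, and dV = r dr dθ dz.

The integrand becomes 26r z, so

    ∭_E (26z sqrt(x^2 + y^2)) dV = ∫_{0}^{2π} ∫_{0}^{4} ∫_{-5}^{5} (26r z) · r dz dr dθ.

Inner (z): 0.
Middle (r from 0 to 4): 0.
Outer (θ): 0.

Therefore the triple integral equals 0.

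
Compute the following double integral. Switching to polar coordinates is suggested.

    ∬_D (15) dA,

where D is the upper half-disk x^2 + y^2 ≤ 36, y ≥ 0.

The region D is 0 ≤ r ≤ 6, 0 ≤ θ ≤ π in polar coordinates, where x = r cos(θ), y = r sin(θ), and dA = r dr dθ.

Under the substitution, the integrand becomes 15, so

    ∬_D (15) dA = ∫_{0}^{π} ∫_{0}^{6} (15) · r dr dθ.

Inner integral (in r): ∫_{0}^{6} (15) · r dr = 270.

Outer integral (in θ): ∫_{0}^{π} (270) dθ = 270π.

Therefore ∬_D (15) dA = 270π.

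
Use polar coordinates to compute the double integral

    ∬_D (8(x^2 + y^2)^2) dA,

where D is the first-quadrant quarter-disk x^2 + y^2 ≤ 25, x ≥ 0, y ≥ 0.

The region D is 0 ≤ r ≤ 5, 0 ≤ θ ≤ π/2 in polar coordinates, where x = r cos(θ), y = r sin(θ), and dA = r dr dθ.

Under the substitution, the integrand becomes 8r^4, so

    ∬_D (8(x^2 + y^2)^2) dA = ∫_{0}^{π/2} ∫_{0}^{5} (8r^4) · r dr dθ.

Inner integral (in r): ∫_{0}^{5} (8r^4) · r dr = 62500/3.

Outer integral (in θ): ∫_{0}^{π/2} (62500/3) dθ = 31250π/3.

Therefore ∬_D (8(x^2 + y^2)^2) dA = 31250π/3.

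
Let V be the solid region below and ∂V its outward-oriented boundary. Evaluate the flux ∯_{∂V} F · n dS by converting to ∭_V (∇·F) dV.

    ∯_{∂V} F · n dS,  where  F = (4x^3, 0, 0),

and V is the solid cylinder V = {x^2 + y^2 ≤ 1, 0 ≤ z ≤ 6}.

By the divergence theorem,

    ∯_{∂V} F · n dS = ∭_V (∇ · F) dV.

Compute the divergence:
    ∇ · F = ∂F_x/∂x + ∂F_y/∂y + ∂F_z/∂z = 12x^2 + 0 + 0 = 12x^2.

In cylindrical coordinates, x = r cos(θ), y = r sin(θ), z = z, dV = r dr dθ dz, with 0 ≤ r ≤ 1, 0 ≤ θ ≤ 2π, 0 ≤ z ≤ 6.

The integrand, after substitution and multiplying by the volume element, becomes (12r^2cos(θ)^2) · r, so

    ∭_V (∇·F) dV = ∫_0^{2π} ∫_0^{1} ∫_0^{6} (12r^2cos(θ)^2) · r dz dr dθ.

Inner (z from 0 to 6): 72r^3cos(θ)^2.
Middle (r from 0 to 1): 18cos(θ)^2.
Outer (θ from 0 to 2π): 18π.

Therefore ∯_{∂V} F · n dS = 18π.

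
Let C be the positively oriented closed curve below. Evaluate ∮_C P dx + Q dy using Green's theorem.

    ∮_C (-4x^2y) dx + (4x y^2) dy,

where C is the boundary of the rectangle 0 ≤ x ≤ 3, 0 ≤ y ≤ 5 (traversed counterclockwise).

Green's theorem converts the closed line integral into a double integral over the enclosed region D:

    ∮_C P dx + Q dy = ∬_D (∂Q/∂x - ∂P/∂y) dA.

Here P = -4x^2y, Q = 4x y^2, so

    ∂Q/∂x = 4y^2,    ∂P/∂y = -4x^2,
    ∂Q/∂x - ∂P/∂y = 4x^2 + 4y^2.

D is the region 0 ≤ x ≤ 3, 0 ≤ y ≤ 5. Evaluating the double integral:

    ∬_D (4x^2 + 4y^2) dA = ∫_0^{3} ∫_0^{5} (4x^2 + 4y^2) dy dx.

Inner (y from 0 to 5): 20x^2 + 500/3.
Outer (x from 0 to 3): 680.

Therefore ∮_C P dx + Q dy = 680.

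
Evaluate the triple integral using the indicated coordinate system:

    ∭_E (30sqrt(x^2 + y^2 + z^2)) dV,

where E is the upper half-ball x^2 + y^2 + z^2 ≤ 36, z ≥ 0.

In spherical coordinates, x = ρ sin(φ) cos(θ), y = ρ sin(φ) sin(θ), z = ρ cos(φ), and dV = ρ^2 sin(φ) dρ dφ dθ.

The integrand becomes 30ρ, so

    ∭_E (30sqrt(x^2 + y^2 + z^2)) dV = ∫_{0}^{2π} ∫_{0}^{π/2} ∫_{0}^{6} (30ρ) · ρ^2 sin(φ) dρ dφ dθ.

Inner (ρ): 9720sin(φ).
Middle (φ): 9720.
Outer (θ): 19440π.

Therefore the triple integral equals 19440π.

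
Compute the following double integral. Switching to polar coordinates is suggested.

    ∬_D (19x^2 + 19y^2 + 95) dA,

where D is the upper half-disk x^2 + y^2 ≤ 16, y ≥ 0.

The region D is 0 ≤ r ≤ 4, 0 ≤ θ ≤ π in polar coordinates, where x = r cos(θ), y = r sin(θ), and dA = r dr dθ.

Under the substitution, the integrand becomes 19r^2 + 95, so

    ∬_D (19x^2 + 19y^2 + 95) dA = ∫_{0}^{π} ∫_{0}^{4} (19r^2 + 95) · r dr dθ.

Inner integral (in r): ∫_{0}^{4} (19r^2 + 95) · r dr = 1976.

Outer integral (in θ): ∫_{0}^{π} (1976) dθ = 1976π.

Therefore ∬_D (19x^2 + 19y^2 + 95) dA = 1976π.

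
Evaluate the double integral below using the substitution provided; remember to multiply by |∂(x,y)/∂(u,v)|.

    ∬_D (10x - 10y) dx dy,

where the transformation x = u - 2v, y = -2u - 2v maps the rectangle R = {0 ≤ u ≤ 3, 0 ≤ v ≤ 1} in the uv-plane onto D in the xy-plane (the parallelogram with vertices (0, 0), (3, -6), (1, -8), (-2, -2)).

Compute the Jacobian determinant of (x, y) with respect to (u, v):

    ∂(x,y)/∂(u,v) = | 1  -2 | = (1)(-2) - (-2)(-2) = -6.
                   | -2  -2 |

Its absolute value is |J| = 6 (the area scaling factor).

Substituting x = u - 2v, y = -2u - 2v into the integrand,

    10x - 10y → 30u,

so the integral becomes

    ∬_R (30u) · |J| du dv = ∫_0^3 ∫_0^1 (180u) dv du.

Inner (v): 180u.
Outer (u): 810.

Therefore ∬_D (10x - 10y) dx dy = 810.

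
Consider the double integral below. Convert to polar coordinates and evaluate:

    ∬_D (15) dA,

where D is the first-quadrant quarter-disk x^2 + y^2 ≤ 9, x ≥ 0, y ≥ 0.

The region D is 0 ≤ r ≤ 3, 0 ≤ θ ≤ π/2 in polar coordinates, where x = r cos(θ), y = r sin(θ), and dA = r dr dθ.

Under the substitution, the integrand becomes 15, so

    ∬_D (15) dA = ∫_{0}^{π/2} ∫_{0}^{3} (15) · r dr dθ.

Inner integral (in r): ∫_{0}^{3} (15) · r dr = 135/2.

Outer integral (in θ): ∫_{0}^{π/2} (135/2) dθ = 135π/4.

Therefore ∬_D (15) dA = 135π/4.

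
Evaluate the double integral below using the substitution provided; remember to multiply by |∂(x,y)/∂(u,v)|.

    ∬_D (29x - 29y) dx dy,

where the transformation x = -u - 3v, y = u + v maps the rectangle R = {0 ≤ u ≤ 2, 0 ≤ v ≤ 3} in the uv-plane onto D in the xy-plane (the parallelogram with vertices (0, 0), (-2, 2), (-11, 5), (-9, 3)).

Compute the Jacobian determinant of (x, y) with respect to (u, v):

    ∂(x,y)/∂(u,v) = | -1  -3 | = (-1)(1) - (-3)(1) = 2.
                   | 1  1 |

Its absolute value is |J| = 2 (the area scaling factor).

Substituting x = -u - 3v, y = u + v into the integrand,

    29x - 29y → -58u - 116v,

so the integral becomes

    ∬_R (-58u - 116v) · |J| du dv = ∫_0^2 ∫_0^3 (-116u - 232v) dv du.

Inner (v): -348u - 1044.
Outer (u): -2784.

Therefore ∬_D (29x - 29y) dx dy = -2784.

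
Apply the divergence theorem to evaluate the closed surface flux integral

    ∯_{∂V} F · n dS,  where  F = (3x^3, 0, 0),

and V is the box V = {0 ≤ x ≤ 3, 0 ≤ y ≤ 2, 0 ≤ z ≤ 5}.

By the divergence theorem,

    ∯_{∂V} F · n dS = ∭_V (∇ · F) dV.

Compute the divergence:
    ∇ · F = ∂F_x/∂x + ∂F_y/∂y + ∂F_z/∂z = 9x^2 + 0 + 0 = 9x^2.

V is a rectangular box, so dV = dx dy dz with 0 ≤ x ≤ 3, 0 ≤ y ≤ 2, 0 ≤ z ≤ 5.

Integrate (9x^2) over V as an iterated integral:

    ∭_V (∇·F) dV = ∫_0^{3} ∫_0^{2} ∫_0^{5} (9x^2) dz dy dx.

Inner (z from 0 to 5): 45x^2.
Middle (y from 0 to 2): 90x^2.
Outer (x from 0 to 3): 810.

Therefore ∯_{∂V} F · n dS = 810.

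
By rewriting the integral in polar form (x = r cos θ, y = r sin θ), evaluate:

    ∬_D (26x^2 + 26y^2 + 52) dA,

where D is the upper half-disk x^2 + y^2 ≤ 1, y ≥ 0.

The region D is 0 ≤ r ≤ 1, 0 ≤ θ ≤ π in polar coordinates, where x = r cos(θ), y = r sin(θ), and dA = r dr dθ.

Under the substitution, the integrand becomes 26r^2 + 52, so

    ∬_D (26x^2 + 26y^2 + 52) dA = ∫_{0}^{π} ∫_{0}^{1} (26r^2 + 52) · r dr dθ.

Inner integral (in r): ∫_{0}^{1} (26r^2 + 52) · r dr = 65/2.

Outer integral (in θ): ∫_{0}^{π} (65/2) dθ = 65π/2.

Therefore ∬_D (26x^2 + 26y^2 + 52) dA = 65π/2.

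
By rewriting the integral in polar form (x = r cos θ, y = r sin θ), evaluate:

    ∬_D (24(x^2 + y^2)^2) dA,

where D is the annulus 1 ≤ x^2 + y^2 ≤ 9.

The region D is 1 ≤ r ≤ 3, 0 ≤ θ ≤ 2π in polar coordinates, where x = r cos(θ), y = r sin(θ), and dA = r dr dθ.

Under the substitution, the integrand becomes 24r^4, so

    ∬_D (24(x^2 + y^2)^2) dA = ∫_{0}^{2π} ∫_{1}^{3} (24r^4) · r dr dθ.

Inner integral (in r): ∫_{1}^{3} (24r^4) · r dr = 2912.

Outer integral (in θ): ∫_{0}^{2π} (2912) dθ = 5824π.

Therefore ∬_D (24(x^2 + y^2)^2) dA = 5824π.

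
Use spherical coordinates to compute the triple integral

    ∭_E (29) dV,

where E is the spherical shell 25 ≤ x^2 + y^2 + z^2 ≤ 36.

In spherical coordinates, x = ρ sin(φ) cos(θ), y = ρ sin(φ) sin(θ), z = ρ cos(φ), and dV = ρ^2 sin(φ) dρ dφ dθ.

The integrand becomes 29, so

    ∭_E (29) dV = ∫_{0}^{2π} ∫_{0}^{π} ∫_{5}^{6} (29) · ρ^2 sin(φ) dρ dφ dθ.

Inner (ρ): 2639sin(φ)/3.
Middle (φ): 5278/3.
Outer (θ): 10556π/3.

Therefore the triple integral equals 10556π/3.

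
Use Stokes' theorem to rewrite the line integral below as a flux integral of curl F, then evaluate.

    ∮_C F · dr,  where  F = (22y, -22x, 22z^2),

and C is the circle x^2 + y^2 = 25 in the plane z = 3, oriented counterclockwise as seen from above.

Let S be the flat disk x^2 + y^2 ≤ 25 in the plane z = 3, with upward unit normal n̂ = ẑ. By Stokes' theorem,

    ∮_C F · dr = ∬_S (∇ × F) · n̂ dS = ∬_D (curl F)_z dA,

where D is the disk x^2 + y^2 ≤ 25.

Compute the curl of F = (22y, -22x, 22z^2):
    (∇ × F)_x = ∂F_z/∂y - ∂F_y/∂z = 0,
    (∇ × F)_y = ∂F_x/∂z - ∂F_z/∂x = 0,
    (∇ × F)_z = ∂F_y/∂x - ∂F_x/∂y = -44.

On z = 3, (curl F)_z = -44.

Convert to polar (x = r cos θ, y = r sin θ, dA = r dr dθ); the integrand becomes -44, so

    ∬_D (curl F)_z dA = ∫_0^{2π} ∫_0^{5} (-44) · r dr dθ.

Inner (r from 0 to 5): -550.
Outer (θ from 0 to 2π): -1100π.

Therefore ∮_C F · dr = -1100π.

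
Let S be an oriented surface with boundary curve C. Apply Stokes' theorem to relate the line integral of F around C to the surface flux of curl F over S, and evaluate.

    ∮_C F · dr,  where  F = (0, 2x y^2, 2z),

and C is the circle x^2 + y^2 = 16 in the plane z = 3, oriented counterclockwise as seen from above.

Let S be the flat disk x^2 + y^2 ≤ 16 in the plane z = 3, with upward unit normal n̂ = ẑ. By Stokes' theorem,

    ∮_C F · dr = ∬_S (∇ × F) · n̂ dS = ∬_D (curl F)_z dA,

where D is the disk x^2 + y^2 ≤ 16.

Compute the curl of F = (0, 2x y^2, 2z):
    (∇ × F)_x = ∂F_z/∂y - ∂F_y/∂z = 0,
    (∇ × F)_y = ∂F_x/∂z - ∂F_z/∂x = 0,
    (∇ × F)_z = ∂F_y/∂x - ∂F_x/∂y = 2y^2.

On z = 3, (curl F)_z = 2y^2.

Convert to polar (x = r cos θ, y = r sin θ, dA = r dr dθ); the integrand becomes 2r^2sin(θ)^2, so

    ∬_D (curl F)_z dA = ∫_0^{2π} ∫_0^{4} (2r^2sin(θ)^2) · r dr dθ.

Inner (r from 0 to 4): 128sin(θ)^2.
Outer (θ from 0 to 2π): 128π.

Therefore ∮_C F · dr = 128π.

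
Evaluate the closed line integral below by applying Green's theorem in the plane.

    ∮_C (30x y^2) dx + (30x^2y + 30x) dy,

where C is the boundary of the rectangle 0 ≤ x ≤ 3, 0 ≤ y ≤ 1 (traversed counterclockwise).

Green's theorem converts the closed line integral into a double integral over the enclosed region D:

    ∮_C P dx + Q dy = ∬_D (∂Q/∂x - ∂P/∂y) dA.

Here P = 30x y^2, Q = 30x^2y + 30x, so

    ∂Q/∂x = 60x y + 30,    ∂P/∂y = 60x y,
    ∂Q/∂x - ∂P/∂y = 30.

D is the region 0 ≤ x ≤ 3, 0 ≤ y ≤ 1. Evaluating the double integral:

    ∬_D (30) dA = ∫_0^{3} ∫_0^{1} (30) dy dx.

Inner (y from 0 to 1): 30.
Outer (x from 0 to 3): 90.

Therefore ∮_C P dx + Q dy = 90.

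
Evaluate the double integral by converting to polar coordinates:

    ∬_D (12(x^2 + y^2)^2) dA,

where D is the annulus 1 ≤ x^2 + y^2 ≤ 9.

The region D is 1 ≤ r ≤ 3, 0 ≤ θ ≤ 2π in polar coordinates, where x = r cos(θ), y = r sin(θ), and dA = r dr dθ.

Under the substitution, the integrand becomes 12r^4, so

    ∬_D (12(x^2 + y^2)^2) dA = ∫_{0}^{2π} ∫_{1}^{3} (12r^4) · r dr dθ.

Inner integral (in r): ∫_{1}^{3} (12r^4) · r dr = 1456.

Outer integral (in θ): ∫_{0}^{2π} (1456) dθ = 2912π.

Therefore ∬_D (12(x^2 + y^2)^2) dA = 2912π.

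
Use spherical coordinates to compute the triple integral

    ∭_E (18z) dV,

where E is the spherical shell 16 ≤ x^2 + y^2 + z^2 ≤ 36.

In spherical coordinates, x = ρ sin(φ) cos(θ), y = ρ sin(φ) sin(θ), z = ρ cos(φ), and dV = ρ^2 sin(φ) dρ dφ dθ.

The integrand becomes 18ρ cos(φ), so

    ∭_E (18z) dV = ∫_{0}^{2π} ∫_{0}^{π} ∫_{4}^{6} (18ρ cos(φ)) · ρ^2 sin(φ) dρ dφ dθ.

Inner (ρ): 2340sin(2φ).
Middle (φ): 0.
Outer (θ): 0.

Therefore the triple integral equals 0.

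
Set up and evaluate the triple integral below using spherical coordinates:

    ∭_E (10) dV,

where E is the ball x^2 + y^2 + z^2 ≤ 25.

In spherical coordinates, x = ρ sin(φ) cos(θ), y = ρ sin(φ) sin(θ), z = ρ cos(φ), and dV = ρ^2 sin(φ) dρ dφ dθ.

The integrand becomes 10, so

    ∭_E (10) dV = ∫_{0}^{2π} ∫_{0}^{π} ∫_{0}^{5} (10) · ρ^2 sin(φ) dρ dφ dθ.

Inner (ρ): 1250sin(φ)/3.
Middle (φ): 2500/3.
Outer (θ): 5000π/3.

Therefore the triple integral equals 5000π/3.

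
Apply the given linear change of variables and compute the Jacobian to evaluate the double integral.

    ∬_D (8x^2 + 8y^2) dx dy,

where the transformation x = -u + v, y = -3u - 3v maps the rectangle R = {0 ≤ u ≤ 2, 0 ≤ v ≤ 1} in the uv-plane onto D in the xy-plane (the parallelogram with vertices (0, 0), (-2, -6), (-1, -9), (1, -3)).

Compute the Jacobian determinant of (x, y) with respect to (u, v):

    ∂(x,y)/∂(u,v) = | -1  1 | = (-1)(-3) - (1)(-3) = 6.
                   | -3  -3 |

Its absolute value is |J| = 6 (the area scaling factor).

Substituting x = -u + v, y = -3u - 3v into the integrand,

    8x^2 + 8y^2 → 80u^2 + 128u v + 80v^2,

so the integral becomes

    ∬_R (80u^2 + 128u v + 80v^2) · |J| du dv = ∫_0^2 ∫_0^1 (480u^2 + 768u v + 480v^2) dv du.

Inner (v): 480u^2 + 384u + 160.
Outer (u): 2368.

Therefore ∬_D (8x^2 + 8y^2) dx dy = 2368.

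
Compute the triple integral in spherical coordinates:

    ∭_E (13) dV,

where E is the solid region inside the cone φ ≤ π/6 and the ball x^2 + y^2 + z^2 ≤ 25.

In spherical coordinates, x = ρ sin(φ) cos(θ), y = ρ sin(φ) sin(θ), z = ρ cos(φ), and dV = ρ^2 sin(φ) dρ dφ dθ.

The integrand becomes 13, so

    ∭_E (13) dV = ∫_{0}^{2π} ∫_{0}^{π/6} ∫_{0}^{5} (13) · ρ^2 sin(φ) dρ dφ dθ.

Inner (ρ): 1625sin(φ)/3.
Middle (φ): 1625/3 - 1625sqrt(3)/6.
Outer (θ): 1625π (2 - sqrt(3))/3.

Therefore the triple integral equals 1625π (2 - sqrt(3))/3.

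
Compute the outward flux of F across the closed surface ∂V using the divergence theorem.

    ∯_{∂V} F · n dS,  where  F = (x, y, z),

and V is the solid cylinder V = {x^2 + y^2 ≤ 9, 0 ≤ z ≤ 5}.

By the divergence theorem,

    ∯_{∂V} F · n dS = ∭_V (∇ · F) dV.

Compute the divergence:
    ∇ · F = ∂F_x/∂x + ∂F_y/∂y + ∂F_z/∂z = 1 + 1 + 1 = 3.

In cylindrical coordinates, x = r cos(θ), y = r sin(θ), z = z, dV = r dr dθ dz, with 0 ≤ r ≤ 3, 0 ≤ θ ≤ 2π, 0 ≤ z ≤ 5.

The integrand, after substitution and multiplying by the volume element, becomes (3) · r, so

    ∭_V (∇·F) dV = ∫_0^{2π} ∫_0^{3} ∫_0^{5} (3) · r dz dr dθ.

Inner (z from 0 to 5): 15r.
Middle (r from 0 to 3): 135/2.
Outer (θ from 0 to 2π): 135π.

Therefore ∯_{∂V} F · n dS = 135π.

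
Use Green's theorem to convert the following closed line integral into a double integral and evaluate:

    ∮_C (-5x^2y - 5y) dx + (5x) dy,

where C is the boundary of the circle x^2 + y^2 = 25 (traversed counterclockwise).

Green's theorem converts the closed line integral into a double integral over the enclosed region D:

    ∮_C P dx + Q dy = ∬_D (∂Q/∂x - ∂P/∂y) dA.

Here P = -5x^2y - 5y, Q = 5x, so

    ∂Q/∂x = 5,    ∂P/∂y = -5x^2 - 5,
    ∂Q/∂x - ∂P/∂y = 5x^2 + 10.

D is the region x^2 + y^2 ≤ 25. Evaluating the double integral:

In polar coordinates (x = r cos θ, y = r sin θ, dA = r dr dθ) the integrand becomes 5r^2cos(θ)^2 + 10, so

    ∬_D (5x^2 + 10) dA = ∫_0^{2π} ∫_0^{5} (5r^2cos(θ)^2 + 10) · r dr dθ.

Inner (r from 0 to 5): 3125cos(θ)^2/4 + 125.
Outer (θ from 0 to 2π): 4125π/4.

Therefore ∮_C P dx + Q dy = 4125π/4.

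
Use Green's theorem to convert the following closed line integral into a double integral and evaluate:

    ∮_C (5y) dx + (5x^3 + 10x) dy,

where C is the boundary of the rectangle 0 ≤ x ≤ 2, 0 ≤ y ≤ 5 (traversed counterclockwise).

Green's theorem converts the closed line integral into a double integral over the enclosed region D:

    ∮_C P dx + Q dy = ∬_D (∂Q/∂x - ∂P/∂y) dA.

Here P = 5y, Q = 5x^3 + 10x, so

    ∂Q/∂x = 15x^2 + 10,    ∂P/∂y = 5,
    ∂Q/∂x - ∂P/∂y = 15x^2 + 5.

D is the region 0 ≤ x ≤ 2, 0 ≤ y ≤ 5. Evaluating the double integral:

    ∬_D (15x^2 + 5) dA = ∫_0^{2} ∫_0^{5} (15x^2 + 5) dy dx.

Inner (y from 0 to 5): 75x^2 + 25.
Outer (x from 0 to 2): 250.

Therefore ∮_C P dx + Q dy = 250.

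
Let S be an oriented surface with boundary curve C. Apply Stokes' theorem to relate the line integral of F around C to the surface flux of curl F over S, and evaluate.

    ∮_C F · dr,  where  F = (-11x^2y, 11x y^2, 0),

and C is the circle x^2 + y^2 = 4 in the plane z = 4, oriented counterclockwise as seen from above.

Let S be the flat disk x^2 + y^2 ≤ 4 in the plane z = 4, with upward unit normal n̂ = ẑ. By Stokes' theorem,

    ∮_C F · dr = ∬_S (∇ × F) · n̂ dS = ∬_D (curl F)_z dA,

where D is the disk x^2 + y^2 ≤ 4.

Compute the curl of F = (-11x^2y, 11x y^2, 0):
    (∇ × F)_x = ∂F_z/∂y - ∂F_y/∂z = 0,
    (∇ × F)_y = ∂F_x/∂z - ∂F_z/∂x = 0,
    (∇ × F)_z = ∂F_y/∂x - ∂F_x/∂y = 11x^2 + 11y^2.

On z = 4, (curl F)_z = 11x^2 + 11y^2.

Convert to polar (x = r cos θ, y = r sin θ, dA = r dr dθ); the integrand becomes 11r^2, so

    ∬_D (curl F)_z dA = ∫_0^{2π} ∫_0^{2} (11r^2) · r dr dθ.

Inner (r from 0 to 2): 44.
Outer (θ from 0 to 2π): 88π.

Therefore ∮_C F · dr = 88π.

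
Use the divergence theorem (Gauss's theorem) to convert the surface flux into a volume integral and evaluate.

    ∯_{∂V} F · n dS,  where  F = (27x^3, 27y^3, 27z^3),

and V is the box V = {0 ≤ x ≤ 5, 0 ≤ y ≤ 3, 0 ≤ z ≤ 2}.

By the divergence theorem,

    ∯_{∂V} F · n dS = ∭_V (∇ · F) dV.

Compute the divergence:
    ∇ · F = ∂F_x/∂x + ∂F_y/∂y + ∂F_z/∂z = 81x^2 + 81y^2 + 81z^2.

V is a rectangular box, so dV = dx dy dz with 0 ≤ x ≤ 5, 0 ≤ y ≤ 3, 0 ≤ z ≤ 2.

Integrate (81x^2 + 81y^2 + 81z^2) over V as an iterated integral:

    ∭_V (∇·F) dV = ∫_0^{5} ∫_0^{3} ∫_0^{2} (81x^2 + 81y^2 + 81z^2) dz dy dx.

Inner (z from 0 to 2): 162x^2 + 162y^2 + 216.
Middle (y from 0 to 3): 486x^2 + 2106.
Outer (x from 0 to 5): 30780.

Therefore ∯_{∂V} F · n dS = 30780.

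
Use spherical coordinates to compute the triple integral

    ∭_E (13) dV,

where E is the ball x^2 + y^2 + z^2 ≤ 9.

In spherical coordinates, x = ρ sin(φ) cos(θ), y = ρ sin(φ) sin(θ), z = ρ cos(φ), and dV = ρ^2 sin(φ) dρ dφ dθ.

The integrand becomes 13, so

    ∭_E (13) dV = ∫_{0}^{2π} ∫_{0}^{π} ∫_{0}^{3} (13) · ρ^2 sin(φ) dρ dφ dθ.

Inner (ρ): 117sin(φ).
Middle (φ): 234.
Outer (θ): 468π.

Therefore the triple integral equals 468π.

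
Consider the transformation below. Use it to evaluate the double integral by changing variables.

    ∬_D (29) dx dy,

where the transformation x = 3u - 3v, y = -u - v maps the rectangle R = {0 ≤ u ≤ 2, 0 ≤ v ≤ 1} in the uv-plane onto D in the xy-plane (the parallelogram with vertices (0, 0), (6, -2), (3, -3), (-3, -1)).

Compute the Jacobian determinant of (x, y) with respect to (u, v):

    ∂(x,y)/∂(u,v) = | 3  -3 | = (3)(-1) - (-3)(-1) = -6.
                   | -1  -1 |

Its absolute value is |J| = 6 (the area scaling factor).

Substituting x = 3u - 3v, y = -u - v into the integrand,

    29 → 29,

so the integral becomes

    ∬_R (29) · |J| du dv = ∫_0^2 ∫_0^1 (174) dv du.

Inner (v): 174.
Outer (u): 348.

Therefore ∬_D (29) dx dy = 348.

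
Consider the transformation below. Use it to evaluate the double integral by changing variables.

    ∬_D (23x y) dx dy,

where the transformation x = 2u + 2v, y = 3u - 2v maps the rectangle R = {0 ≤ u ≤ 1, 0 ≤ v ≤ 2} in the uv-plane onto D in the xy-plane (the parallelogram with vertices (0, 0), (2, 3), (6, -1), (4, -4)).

Compute the Jacobian determinant of (x, y) with respect to (u, v):

    ∂(x,y)/∂(u,v) = | 2  2 | = (2)(-2) - (2)(3) = -10.
                   | 3  -2 |

Its absolute value is |J| = 10 (the area scaling factor).

Substituting x = 2u + 2v, y = 3u - 2v into the integrand,

    23x y → 138u^2 + 46u v - 92v^2,

so the integral becomes

    ∬_R (138u^2 + 46u v - 92v^2) · |J| du dv = ∫_0^1 ∫_0^2 (1380u^2 + 460u v - 920v^2) dv du.

Inner (v): 2760u^2 + 920u - 7360/3.
Outer (u): -3220/3.

Therefore ∬_D (23x y) dx dy = -3220/3.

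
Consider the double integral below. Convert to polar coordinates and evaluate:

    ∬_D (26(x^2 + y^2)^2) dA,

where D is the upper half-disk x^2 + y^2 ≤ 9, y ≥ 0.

The region D is 0 ≤ r ≤ 3, 0 ≤ θ ≤ π in polar coordinates, where x = r cos(θ), y = r sin(θ), and dA = r dr dθ.

Under the substitution, the integrand becomes 26r^4, so

    ∬_D (26(x^2 + y^2)^2) dA = ∫_{0}^{π} ∫_{0}^{3} (26r^4) · r dr dθ.

Inner integral (in r): ∫_{0}^{3} (26r^4) · r dr = 3159.

Outer integral (in θ): ∫_{0}^{π} (3159) dθ = 3159π.

Therefore ∬_D (26(x^2 + y^2)^2) dA = 3159π.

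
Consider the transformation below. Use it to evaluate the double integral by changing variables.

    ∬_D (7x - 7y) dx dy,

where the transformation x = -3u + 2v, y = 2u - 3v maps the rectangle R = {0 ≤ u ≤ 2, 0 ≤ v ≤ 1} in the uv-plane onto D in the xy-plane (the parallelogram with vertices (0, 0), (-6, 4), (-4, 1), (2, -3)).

Compute the Jacobian determinant of (x, y) with respect to (u, v):

    ∂(x,y)/∂(u,v) = | -3  2 | = (-3)(-3) - (2)(2) = 5.
                   | 2  -3 |

Its absolute value is |J| = 5 (the area scaling factor).

Substituting x = -3u + 2v, y = 2u - 3v into the integrand,

    7x - 7y → -35u + 35v,

so the integral becomes

    ∬_R (-35u + 35v) · |J| du dv = ∫_0^2 ∫_0^1 (-175u + 175v) dv du.

Inner (v): 175/2 - 175u.
Outer (u): -175.

Therefore ∬_D (7x - 7y) dx dy = -175.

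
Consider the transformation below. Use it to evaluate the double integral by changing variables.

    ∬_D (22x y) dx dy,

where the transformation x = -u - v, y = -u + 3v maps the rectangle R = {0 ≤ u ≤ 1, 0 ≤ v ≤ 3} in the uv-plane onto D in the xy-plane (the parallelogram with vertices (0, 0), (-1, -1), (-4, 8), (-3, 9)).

Compute the Jacobian determinant of (x, y) with respect to (u, v):

    ∂(x,y)/∂(u,v) = | -1  -1 | = (-1)(3) - (-1)(-1) = -4.
                   | -1  3 |

Its absolute value is |J| = 4 (the area scaling factor).

Substituting x = -u - v, y = -u + 3v into the integrand,

    22x y → 22u^2 - 44u v - 66v^2,

so the integral becomes

    ∬_R (22u^2 - 44u v - 66v^2) · |J| du dv = ∫_0^1 ∫_0^3 (88u^2 - 176u v - 264v^2) dv du.

Inner (v): 264u^2 - 792u - 2376.
Outer (u): -2684.

Therefore ∬_D (22x y) dx dy = -2684.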